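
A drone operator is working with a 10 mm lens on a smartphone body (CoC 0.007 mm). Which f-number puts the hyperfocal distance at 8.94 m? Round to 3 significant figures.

f/1.60

Rearrange H = f²/(N·c) + f for N: N = f² / ((H − f)·c).
N = 10² / ((8940 − 10) × 0.007) = 100 / 62.51 ≈ 1.60.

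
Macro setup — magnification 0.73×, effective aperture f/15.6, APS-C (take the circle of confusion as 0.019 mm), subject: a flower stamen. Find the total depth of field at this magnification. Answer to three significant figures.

At magnification m, DoF ≈ 2·N_eff·c/m² = 2 × 15.6 × 0.019 / 0.73² = 0.5928 / 0.5329 ≈ 1.11 mm.

1.11 mm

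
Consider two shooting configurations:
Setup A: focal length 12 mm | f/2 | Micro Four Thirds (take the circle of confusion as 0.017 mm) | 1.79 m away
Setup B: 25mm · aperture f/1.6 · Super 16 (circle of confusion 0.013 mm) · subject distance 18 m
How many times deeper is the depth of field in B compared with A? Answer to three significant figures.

Setup A: H = 12²/(2×0.017) + 12 ≈ 4247.3 mm; DoF = Df − Dn = 3085.2 − 1260.7 ≈ 1824.5 mm.
Setup B: H = 25²/(1.6×0.013) + 25 ≈ 30073.1 mm; DoF = Df − Dn = 44799 − 11263 ≈ 33536 mm.
Ratio = 33536 / 1824.5 ≈ 18.4.

18.4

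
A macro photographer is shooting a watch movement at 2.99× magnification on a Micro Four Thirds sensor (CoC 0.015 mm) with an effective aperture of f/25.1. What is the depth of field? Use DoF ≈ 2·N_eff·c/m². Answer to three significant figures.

At magnification m, DoF ≈ 2·N_eff·c/m² = 2 × 25.1 × 0.015 / 2.99² = 0.753 / 8.94 ≈ 0.0842 mm.

0.0842 mm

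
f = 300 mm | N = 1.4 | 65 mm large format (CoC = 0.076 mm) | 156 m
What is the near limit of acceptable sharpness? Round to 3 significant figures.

Hyperfocal distance H = f²/(N·c) + f = 300²/(1.4 × 0.076) + 300 = 90000/0.1064 + 300 ≈ 846164.7 mm ≈ 846.2 m.
Near limit Dn = s·(H − f)/(H + s − 2f) = 156000 × (846164.7 − 300) / (846164.7 + 156000 − 2 × 300) = 156000 × 845864.7 / 1001564.7 ≈ 131749 mm ≈ 132 m.

132 m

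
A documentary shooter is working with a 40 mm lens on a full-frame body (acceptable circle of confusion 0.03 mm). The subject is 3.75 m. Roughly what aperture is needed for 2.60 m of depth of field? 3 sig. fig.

Write h = H − f = f²/(N·c). The thin-lens limits are Dn = s·h/(h + (s−f)) and Df = s·h/(h − (s−f)), so DoF = Df − Dn = 2·s·(s−f)·h / (h² − (s−f)²).
That is a quadratic in h: DoF·h² − 2·s·(s−f)·h − DoF·(s−f)² = 0 ⇒ h = (s−f)·(s + √(s² + DoF²)) / DoF = 3710 × (3750 + √(3750² + 2600²)) / 2600 = 3710 × (3750 + 4563.17) / 2600 ≈ 11862 mm.
Then N = f²/(c·h) = 40² / (0.03 × 11862) = 1600 / 355.87 ≈ 4.50.

f/4.50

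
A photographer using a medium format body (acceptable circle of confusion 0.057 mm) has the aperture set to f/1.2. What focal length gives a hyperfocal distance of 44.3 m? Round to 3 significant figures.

From H = f²/(N·c) + f, with f ≪ H: f ≈ √(H·N·c) = √(44300 × 1.2 × 0.057) = √3030.1 ≈ 55.05 mm.
Exact: f² + N·c·f − N·c·H = 0 ⇒ f = (−N·c + √((N·c)² + 4·N·c·H))/2 = (−0.0684 + √12120)/2 ≈ 55.012 mm ≈ 55.0 mm.

55.0 mm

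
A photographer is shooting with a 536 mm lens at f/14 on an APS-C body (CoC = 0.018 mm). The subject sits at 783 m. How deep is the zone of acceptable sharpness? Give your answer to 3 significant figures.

Hyperfocal distance H = f²/(N·c) + f = 536²/(14 × 0.018) + 536 = 287296/0.252 + 536 ≈ 1140599.5 mm ≈ 1141 m.
Near limit Dn = s·(H − f)/(H + s − 2f) = 783000 × (1140599.5 − 536) / (1140599.5 + 783000 − 2 × 536) = 783000 × 1140063.5 / 1922527.5 ≈ 464321 mm.
Far limit Df = s·(H − f)/(H − s) = 783000 × (1140599.5 − 536) / (1140599.5 − 783000) = 783000 × 1140063.5 / 357599.5 ≈ 2496284 mm.
Depth of field = Df − Dn = 2496284 − 464321 ≈ 2031963 mm ≈ 2030 m.

2030 m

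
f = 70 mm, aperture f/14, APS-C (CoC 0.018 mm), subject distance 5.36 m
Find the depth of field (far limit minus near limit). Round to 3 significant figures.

Hyperfocal distance H = f²/(N·c) + f = 70²/(14 × 0.018) + 70 = 4900/0.252 + 70 ≈ 19514.4 mm ≈ 19.51 m.
Near limit Dn = s·(H − f)/(H + s − 2f) = 5360 × (19514.4 − 70) / (19514.4 + 5360 − 2 × 70) = 5360 × 19444.4 / 24734.4 ≈ 4213.6 mm.
Far limit Df = s·(H − f)/(H − s) = 5360 × (19514.4 − 70) / (19514.4 − 5360) = 5360 × 19444.4 / 14154.4 ≈ 7363.2 mm.
Depth of field = Df − Dn = 7363.2 − 4213.6 ≈ 3149.6 mm ≈ 3.15 m.

3.15 m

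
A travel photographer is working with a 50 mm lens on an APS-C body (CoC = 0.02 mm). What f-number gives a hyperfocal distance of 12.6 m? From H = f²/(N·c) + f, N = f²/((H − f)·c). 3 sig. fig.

f/9.96

Rearrange H = f²/(N·c) + f for N: N = f² / ((H − f)·c).
N = 50² / ((12600 − 50) × 0.02) = 2500 / 251.0 ≈ 9.96.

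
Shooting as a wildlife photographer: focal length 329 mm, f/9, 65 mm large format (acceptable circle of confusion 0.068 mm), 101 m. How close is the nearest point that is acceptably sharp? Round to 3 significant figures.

Hyperfocal distance H = f²/(N·c) + f = 329²/(9 × 0.068) + 329 = 108241/0.612 + 329 ≈ 177193.4 mm ≈ 177.2 m.
Near limit Dn = s·(H − f)/(H + s − 2f) = 101000 × (177193.4 − 329) / (177193.4 + 101000 − 2 × 329) = 101000 × 176864.4 / 277535.4 ≈ 64364 mm ≈ 64.4 m.

64.4 m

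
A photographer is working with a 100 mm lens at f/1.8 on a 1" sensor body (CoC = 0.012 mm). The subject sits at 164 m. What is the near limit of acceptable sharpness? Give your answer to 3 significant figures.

121 m

Hyperfocal distance H = f²/(N·c) + f = 100²/(1.8 × 0.012) + 100 = 10000/0.0216 + 100 ≈ 463063.0 mm ≈ 463.1 m.
Near limit Dn = s·(H − f)/(H + s − 2f) = 164000 × (463063.0 − 100) / (463063.0 + 164000 − 2 × 100) = 164000 × 462963.0 / 626863.0 ≈ 121120 mm ≈ 121 m.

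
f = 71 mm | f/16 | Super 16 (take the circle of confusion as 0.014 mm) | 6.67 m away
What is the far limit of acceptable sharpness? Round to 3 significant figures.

9.44 m

Hyperfocal distance H = f²/(N·c) + f = 71²/(16 × 0.014) + 71 = 5041/0.224 + 71 ≈ 22575.5 mm ≈ 22.58 m.
Far limit Df = s·(H − f)/(H − s) = 6670 × (22575.5 − 71) / (22575.5 − 6670) = 6670 × 22504.5 / 15905.5 ≈ 9437.3 mm ≈ 9.44 m.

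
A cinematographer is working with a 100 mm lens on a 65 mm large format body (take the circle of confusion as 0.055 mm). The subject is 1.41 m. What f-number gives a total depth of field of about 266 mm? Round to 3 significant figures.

f/13

Write h = H − f = f²/(N·c). The thin-lens limits are Dn = s·h/(h + (s−f)) and Df = s·h/(h − (s−f)), so DoF = Df − Dn = 2·s·(s−f)·h / (h² − (s−f)²).
That is a quadratic in h: DoF·h² − 2·s·(s−f)·h − DoF·(s−f)² = 0 ⇒ h = (s−f)·(s + √(s² + DoF²)) / DoF = 1310 × (1410 + √(1410² + 266²)) / 266 = 1310 × (1410 + 1434.87) / 266 ≈ 14010 mm.
Then N = f²/(c·h) = 100² / (0.055 × 14010) = 10000 / 770.58 ≈ 13.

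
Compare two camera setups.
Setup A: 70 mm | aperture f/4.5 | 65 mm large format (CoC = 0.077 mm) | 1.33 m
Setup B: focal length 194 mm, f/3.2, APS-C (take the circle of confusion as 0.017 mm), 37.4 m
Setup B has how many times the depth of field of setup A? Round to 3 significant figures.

Setup A: H = 70²/(4.5×0.077) + 70 ≈ 14211.4 mm; DoF = Df − Dn = 1460.09 − 1221.19 ≈ 238.90 mm.
Setup B: H = 194²/(3.2×0.017) + 194 ≈ 692032.2 mm; DoF = Df − Dn = 39525.6 − 35491.3 ≈ 4034.3 mm.
Ratio = 4034.3 / 238.90 ≈ 16.9.

16.9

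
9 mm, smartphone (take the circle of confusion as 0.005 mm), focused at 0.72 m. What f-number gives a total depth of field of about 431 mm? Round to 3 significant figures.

f/6.30

Write h = H − f = f²/(N·c). The thin-lens limits are Dn = s·h/(h + (s−f)) and Df = s·h/(h − (s−f)), so DoF = Df − Dn = 2·s·(s−f)·h / (h² − (s−f)²).
That is a quadratic in h: DoF·h² − 2·s·(s−f)·h − DoF·(s−f)² = 0 ⇒ h = (s−f)·(s + √(s² + DoF²)) / DoF = 711 × (720 + √(720² + 431²)) / 431 = 711 × (720 + 839.143) / 431 ≈ 2572.0 mm.
Then N = f²/(c·h) = 9² / (0.005 × 2572.0) = 81 / 12.860 ≈ 6.30.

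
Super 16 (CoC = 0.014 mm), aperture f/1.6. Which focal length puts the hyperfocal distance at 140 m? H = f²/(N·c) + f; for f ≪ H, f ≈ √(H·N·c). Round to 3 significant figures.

56.0 mm

From H = f²/(N·c) + f, with f ≪ H: f ≈ √(H·N·c) = √(140000 × 1.6 × 0.014) = √3136.0 ≈ 56.00 mm.
The +f correction barely moves this — solving exactly, f² + N·c·f − N·c·H = 0 ⇒ f = (−N·c + √((N·c)² + 4·N·c·H))/2 = (−0.0224 + √12544)/2 ≈ 55.989 mm, so f ≈ 56.0 mm.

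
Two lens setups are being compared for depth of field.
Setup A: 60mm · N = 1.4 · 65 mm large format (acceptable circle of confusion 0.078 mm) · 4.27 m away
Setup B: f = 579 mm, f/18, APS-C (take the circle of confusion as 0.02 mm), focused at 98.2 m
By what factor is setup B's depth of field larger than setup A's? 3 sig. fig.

18.8

Setup A: H = 60²/(1.4×0.078) + 60 ≈ 33027.0 mm; DoF = Df − Dn = 4895.1 − 3786.5 ≈ 1108.6 mm.
Setup B: H = 579²/(18×0.02) + 579 ≈ 931804.0 mm; DoF = Df − Dn = 109700 − 88882 ≈ 20818 mm.
Ratio = 20818 / 1108.6 ≈ 18.8.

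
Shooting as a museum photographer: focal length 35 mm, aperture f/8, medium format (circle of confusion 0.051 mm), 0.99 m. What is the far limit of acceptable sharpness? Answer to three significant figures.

Hyperfocal distance H = f²/(N·c) + f = 35²/(8 × 0.051) + 35 = 1225/0.408 + 35 ≈ 3037.5 mm ≈ 3.037 m.
Far limit Df = s·(H − f)/(H − s) = 990 × (3037.5 − 35) / (3037.5 − 990) = 990 × 3002.5 / 2047.5 ≈ 1451.8 mm ≈ 1.45 m.

1.45 m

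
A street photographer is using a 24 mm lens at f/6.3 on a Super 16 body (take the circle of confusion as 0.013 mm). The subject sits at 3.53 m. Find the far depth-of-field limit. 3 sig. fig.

7.04 m

Hyperfocal distance H = f²/(N·c) + f = 24²/(6.3 × 0.013) + 24 = 576/0.0819 + 24 ≈ 7057.0 mm ≈ 7.057 m.
Far limit Df = s·(H − f)/(H − s) = 3530 × (7057.0 − 24) / (7057.0 − 3530) = 3530 × 7033.0 / 3527.0 ≈ 7039.0 mm ≈ 7.04 m.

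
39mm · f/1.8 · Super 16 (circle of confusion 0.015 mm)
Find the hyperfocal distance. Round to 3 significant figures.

Hyperfocal distance H = f²/(N·c) + f = 39²/(1.8 × 0.015) + 39 = 1521/0.027 + 39 ≈ 56372.3 mm ≈ 56.4 m.

56.4 m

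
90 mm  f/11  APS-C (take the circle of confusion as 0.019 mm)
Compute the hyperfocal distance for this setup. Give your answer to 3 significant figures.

Hyperfocal distance H = f²/(N·c) + f = 90²/(11 × 0.019) + 90 = 8100/0.209 + 90 ≈ 38846.0 mm ≈ 38.8 m.

38.8 m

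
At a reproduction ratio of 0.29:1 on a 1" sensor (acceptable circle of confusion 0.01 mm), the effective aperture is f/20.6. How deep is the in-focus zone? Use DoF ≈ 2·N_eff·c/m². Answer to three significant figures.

4.90 mm

At magnification m, DoF ≈ 2·N_eff·c/m² = 2 × 20.6 × 0.01 / 0.29² = 0.412 / 0.0841 ≈ 4.9 mm.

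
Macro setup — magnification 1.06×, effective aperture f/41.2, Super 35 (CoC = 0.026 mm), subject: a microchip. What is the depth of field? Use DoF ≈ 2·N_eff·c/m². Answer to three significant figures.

1.91 mm

At magnification m, DoF ≈ 2·N_eff·c/m² = 2 × 41.2 × 0.026 / 1.06² = 2.142 / 1.124 ≈ 1.91 mm.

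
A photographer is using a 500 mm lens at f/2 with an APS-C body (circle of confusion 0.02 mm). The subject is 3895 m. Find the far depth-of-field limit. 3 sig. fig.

Hyperfocal distance H = f²/(N·c) + f = 500²/(2 × 0.02) + 500 = 250000/0.04 + 500 ≈ 6250500.0 mm ≈ 6250 m.
Far limit Df = s·(H − f)/(H − s) = 3895000 × (6250500.0 − 500) / (6250500.0 − 3895000) = 3895000 × 6250000.0 / 2355500.0 ≈ 10334855 mm ≈ 10300 m.

10300 m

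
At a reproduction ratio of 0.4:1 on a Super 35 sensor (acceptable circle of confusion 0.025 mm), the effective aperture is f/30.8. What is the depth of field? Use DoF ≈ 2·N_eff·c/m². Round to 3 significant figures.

9.62 mm

At magnification m, DoF ≈ 2·N_eff·c/m² = 2 × 30.8 × 0.025 / 0.4² = 1.54 / 0.16 ≈ 9.62 mm.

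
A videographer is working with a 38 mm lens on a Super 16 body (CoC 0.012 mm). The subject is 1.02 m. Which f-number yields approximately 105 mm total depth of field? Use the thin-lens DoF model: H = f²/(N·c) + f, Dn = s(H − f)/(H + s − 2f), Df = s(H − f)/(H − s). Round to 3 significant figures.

Write h = H − f = f²/(N·c). The thin-lens limits are Dn = s·h/(h + (s−f)) and Df = s·h/(h − (s−f)), so DoF = Df − Dn = 2·s·(s−f)·h / (h² − (s−f)²).
That is a quadratic in h: DoF·h² − 2·s·(s−f)·h − DoF·(s−f)² = 0 ⇒ h = (s−f)·(s + √(s² + DoF²)) / DoF = 982 × (1020 + √(1020² + 105²)) / 105 = 982 × (1020 + 1025.39) / 105 ≈ 19129 mm.
Then N = f²/(c·h) = 38² / (0.012 × 19129) = 1444 / 229.55 ≈ 6.29.

f/6.29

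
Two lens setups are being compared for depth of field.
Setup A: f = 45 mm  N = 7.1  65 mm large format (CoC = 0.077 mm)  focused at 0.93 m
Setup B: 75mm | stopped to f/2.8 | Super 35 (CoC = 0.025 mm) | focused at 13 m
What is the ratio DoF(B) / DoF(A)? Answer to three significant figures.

Setup A: H = 45²/(7.1×0.077) + 45 ≈ 3749.0 mm; DoF = Df − Dn = 1221.96 − 750.65 ≈ 471.31 mm.
Setup B: H = 75²/(2.8×0.025) + 75 ≈ 80432.1 mm; DoF = Df − Dn = 15491.8 − 11198.7 ≈ 4293.1 mm.
Ratio = 4293.1 / 471.31 ≈ 9.11.

9.11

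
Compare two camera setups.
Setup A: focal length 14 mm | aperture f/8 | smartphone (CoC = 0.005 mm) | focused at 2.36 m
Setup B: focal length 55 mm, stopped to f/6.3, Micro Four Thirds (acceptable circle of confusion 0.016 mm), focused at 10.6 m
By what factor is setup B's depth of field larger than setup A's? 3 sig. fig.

2.90

Setup A: H = 14²/(8×0.005) + 14 ≈ 4914.0 mm; DoF = Df − Dn = 4527.8 − 1595.9 ≈ 2931.9 mm.
Setup B: H = 55²/(6.3×0.016) + 55 ≈ 30064.9 mm; DoF = Df − Dn = 16342.5 − 7843.8 ≈ 8498.7 mm.
Ratio = 8498.7 / 2931.9 ≈ 2.90.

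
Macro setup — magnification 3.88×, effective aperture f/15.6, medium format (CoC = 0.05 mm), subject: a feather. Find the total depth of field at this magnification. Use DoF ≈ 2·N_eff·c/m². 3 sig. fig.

At magnification m, DoF ≈ 2·N_eff·c/m² = 2 × 15.6 × 0.05 / 3.88² = 1.56 / 15.05 ≈ 0.104 mm.

0.104 mm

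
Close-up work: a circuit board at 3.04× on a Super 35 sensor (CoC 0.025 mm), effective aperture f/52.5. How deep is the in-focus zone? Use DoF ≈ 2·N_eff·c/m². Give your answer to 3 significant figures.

At magnification m, DoF ≈ 2·N_eff·c/m² = 2 × 52.5 × 0.025 / 3.04² = 2.625 / 9.242 ≈ 0.284 mm.

0.284 mm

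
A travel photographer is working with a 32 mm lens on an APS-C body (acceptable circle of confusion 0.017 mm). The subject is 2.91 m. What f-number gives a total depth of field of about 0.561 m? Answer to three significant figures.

f/2.00

Write h = H − f = f²/(N·c). The thin-lens limits are Dn = s·h/(h + (s−f)) and Df = s·h/(h − (s−f)), so DoF = Df − Dn = 2·s·(s−f)·h / (h² − (s−f)²).
That is a quadratic in h: DoF·h² − 2·s·(s−f)·h − DoF·(s−f)² = 0 ⇒ h = (s−f)·(s + √(s² + DoF²)) / DoF = 2878 × (2910 + √(2910² + 561²)) / 561 = 2878 × (2910 + 2963.58) / 561 ≈ 30132 mm.
Then N = f²/(c·h) = 32² / (0.017 × 30132) = 1024 / 512.25 ≈ 2.00.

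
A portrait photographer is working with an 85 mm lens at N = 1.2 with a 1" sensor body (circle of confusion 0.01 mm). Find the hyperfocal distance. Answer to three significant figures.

602 m

Hyperfocal distance H = f²/(N·c) + f = 85²/(1.2 × 0.01) + 85 = 7225/0.012 + 85 ≈ 602168.3 mm ≈ 602 m.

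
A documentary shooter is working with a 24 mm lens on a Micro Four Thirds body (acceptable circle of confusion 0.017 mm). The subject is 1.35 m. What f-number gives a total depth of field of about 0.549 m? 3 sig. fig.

f/5

Write h = H − f = f²/(N·c). The thin-lens limits are Dn = s·h/(h + (s−f)) and Df = s·h/(h − (s−f)), so DoF = Df − Dn = 2·s·(s−f)·h / (h² − (s−f)²).
That is a quadratic in h: DoF·h² − 2·s·(s−f)·h − DoF·(s−f)² = 0 ⇒ h = (s−f)·(s + √(s² + DoF²)) / DoF = 1326 × (1350 + √(1350² + 549²)) / 549 = 1326 × (1350 + 1457.36) / 549 ≈ 6780.6 mm.
Then N = f²/(c·h) = 24² / (0.017 × 6780.6) = 576 / 115.27 ≈ 5.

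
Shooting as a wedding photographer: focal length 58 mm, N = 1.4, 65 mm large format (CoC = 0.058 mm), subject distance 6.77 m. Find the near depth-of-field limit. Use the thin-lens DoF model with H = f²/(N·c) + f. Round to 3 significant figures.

Hyperfocal distance H = f²/(N·c) + f = 58²/(1.4 × 0.058) + 58 = 3364/0.0812 + 58 ≈ 41486.6 mm ≈ 41.49 m.
Near limit Dn = s·(H − f)/(H + s − 2f) = 6770 × (41486.6 − 58) / (41486.6 + 6770 − 2 × 58) = 6770 × 41428.6 / 48140.6 ≈ 5826.1 mm ≈ 5.83 m.

5.83 m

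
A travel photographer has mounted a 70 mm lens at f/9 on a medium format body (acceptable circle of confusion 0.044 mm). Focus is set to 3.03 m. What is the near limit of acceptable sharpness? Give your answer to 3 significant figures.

Hyperfocal distance H = f²/(N·c) + f = 70²/(9 × 0.044) + 70 = 4900/0.396 + 70 ≈ 12443.7 mm ≈ 12.44 m.
Near limit Dn = s·(H − f)/(H + s − 2f) = 3030 × (12443.7 − 70) / (12443.7 + 3030 − 2 × 70) = 3030 × 12373.7 / 15333.7 ≈ 2445.1 mm ≈ 2.45 m.

2.45 m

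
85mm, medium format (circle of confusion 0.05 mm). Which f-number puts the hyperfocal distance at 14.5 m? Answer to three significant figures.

f/10

Rearrange H = f²/(N·c) + f for N: N = f² / ((H − f)·c).
N = 85² / ((14500 − 85) × 0.05) = 7225 / 720.8 ≈ 10.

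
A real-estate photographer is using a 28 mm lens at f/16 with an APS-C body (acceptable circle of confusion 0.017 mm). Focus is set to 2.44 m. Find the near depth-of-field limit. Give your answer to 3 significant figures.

1.33 m

Hyperfocal distance H = f²/(N·c) + f = 28²/(16 × 0.017) + 28 = 784/0.272 + 28 ≈ 2910.4 mm ≈ 2.910 m.
Near limit Dn = s·(H − f)/(H + s − 2f) = 2440 × (2910.4 − 28) / (2910.4 + 2440 − 2 × 28) = 2440 × 2882.4 / 5294.4 ≈ 1328.4 mm ≈ 1.33 m.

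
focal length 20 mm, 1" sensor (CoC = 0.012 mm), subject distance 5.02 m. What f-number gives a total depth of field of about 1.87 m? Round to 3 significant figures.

f/1.20

Write h = H − f = f²/(N·c). The thin-lens limits are Dn = s·h/(h + (s−f)) and Df = s·h/(h − (s−f)), so DoF = Df − Dn = 2·s·(s−f)·h / (h² − (s−f)²).
That is a quadratic in h: DoF·h² − 2·s·(s−f)·h − DoF·(s−f)² = 0 ⇒ h = (s−f)·(s + √(s² + DoF²)) / DoF = 5000 × (5020 + √(5020² + 1870²)) / 1870 = 5000 × (5020 + 5356.99) / 1870 ≈ 27746 mm.
Then N = f²/(c·h) = 20² / (0.012 × 27746) = 400 / 332.95 ≈ 1.20.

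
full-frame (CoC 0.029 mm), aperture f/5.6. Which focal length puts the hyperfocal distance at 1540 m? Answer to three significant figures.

From H = f²/(N·c) + f, with f ≪ H: f ≈ √(H·N·c) = √(1540000 × 5.6 × 0.029) = √250096 ≈ 500.1 mm.
The +f correction barely moves this — solving exactly, f² + N·c·f − N·c·H = 0 ⇒ f = (−N·c + √((N·c)² + 4·N·c·H))/2 = (−0.1624 + √1000384)/2 ≈ 500.01 mm, so f ≈ 500 mm.

500 mm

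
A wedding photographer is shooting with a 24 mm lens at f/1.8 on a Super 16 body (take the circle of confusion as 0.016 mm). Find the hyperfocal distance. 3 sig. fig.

20.0 m

Hyperfocal distance H = f²/(N·c) + f = 24²/(1.8 × 0.016) + 24 = 576/0.0288 + 24 ≈ 20024.0 mm ≈ 20.0 m.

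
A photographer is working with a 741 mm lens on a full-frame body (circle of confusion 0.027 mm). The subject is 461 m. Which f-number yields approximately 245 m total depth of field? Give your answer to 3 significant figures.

Write h = H − f = f²/(N·c). The thin-lens limits are Dn = s·h/(h + (s−f)) and Df = s·h/(h − (s−f)), so DoF = Df − Dn = 2·s·(s−f)·h / (h² − (s−f)²).
That is a quadratic in h: DoF·h² − 2·s·(s−f)·h − DoF·(s−f)² = 0 ⇒ h = (s−f)·(s + √(s² + DoF²)) / DoF = 460259 × (461000 + √(461000² + 245000²)) / 245000 = 460259 × (461000 + 522059) / 245000 ≈ 1846783 mm.
Then N = f²/(c·h) = 741² / (0.027 × 1846783) = 549081 / 49863 ≈ 11.

f/11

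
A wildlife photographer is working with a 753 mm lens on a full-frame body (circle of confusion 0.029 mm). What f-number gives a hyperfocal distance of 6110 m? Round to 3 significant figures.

Rearrange H = f²/(N·c) + f for N: N = f² / ((H − f)·c).
N = 753² / ((6110000 − 753) × 0.029) = 567009 / 177168 ≈ 3.20.

f/3.20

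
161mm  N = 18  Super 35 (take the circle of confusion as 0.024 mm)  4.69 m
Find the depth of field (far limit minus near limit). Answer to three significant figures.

Hyperfocal distance H = f²/(N·c) + f = 161²/(18 × 0.024) + 161 = 25921/0.432 + 161 ≈ 60163.3 mm ≈ 60.16 m.
Near limit Dn = s·(H − f)/(H + s − 2f) = 4690 × (60163.3 − 161) / (60163.3 + 4690 − 2 × 161) = 4690 × 60002.3 / 64531.3 ≈ 4360.84 mm.
Far limit Df = s·(H − f)/(H − s) = 4690 × (60163.3 − 161) / (60163.3 − 4690) = 4690 × 60002.3 / 55473.3 ≈ 5072.91 mm.
Depth of field = Df − Dn = 5072.91 − 4360.84 ≈ 712.07 mm ≈ 0.712 m.

0.712 m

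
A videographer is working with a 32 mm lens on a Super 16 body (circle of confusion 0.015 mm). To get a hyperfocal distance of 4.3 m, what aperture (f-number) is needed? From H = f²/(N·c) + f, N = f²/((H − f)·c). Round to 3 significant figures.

Rearrange H = f²/(N·c) + f for N: N = f² / ((H − f)·c).
N = 32² / ((4300 − 32) × 0.015) = 1024 / 64.02 ≈ 16.

f/16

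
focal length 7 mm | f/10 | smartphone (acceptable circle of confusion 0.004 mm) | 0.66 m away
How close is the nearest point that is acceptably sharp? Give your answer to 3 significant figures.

431 mm

Hyperfocal distance H = f²/(N·c) + f = 7²/(10 × 0.004) + 7 = 49/0.04 + 7 ≈ 1232.0 mm ≈ 1.232 m.
Near limit Dn = s·(H − f)/(H + s − 2f) = 660 × (1232.0 − 7) / (1232.0 + 660 − 2 × 7) = 660 × 1225.0 / 1878.0 ≈ 430.51 mm.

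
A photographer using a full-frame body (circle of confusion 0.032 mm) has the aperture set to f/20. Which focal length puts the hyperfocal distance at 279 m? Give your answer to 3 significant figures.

From H = f²/(N·c) + f, with f ≪ H: f ≈ √(H·N·c) = √(279000 × 20 × 0.032) = √178560 ≈ 422.6 mm.
Exact: f² + N·c·f − N·c·H = 0 ⇒ f = (−N·c + √((N·c)² + 4·N·c·H))/2 = (−0.64 + √714240)/2 ≈ 422.24 mm ≈ 422 mm.

422 mm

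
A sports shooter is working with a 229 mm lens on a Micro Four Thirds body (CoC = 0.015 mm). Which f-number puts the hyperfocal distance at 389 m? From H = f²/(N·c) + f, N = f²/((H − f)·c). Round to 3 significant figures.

Rearrange H = f²/(N·c) + f for N: N = f² / ((H − f)·c).
N = 229² / ((389000 − 229) × 0.015) = 52441 / 5832 ≈ 8.99.

f/8.99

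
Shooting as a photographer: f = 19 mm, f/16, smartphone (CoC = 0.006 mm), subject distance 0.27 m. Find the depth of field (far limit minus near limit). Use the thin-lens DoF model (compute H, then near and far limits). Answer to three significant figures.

Hyperfocal distance H = f²/(N·c) + f = 19²/(16 × 0.006) + 19 = 361/0.096 + 19 ≈ 3779.4 mm ≈ 3.779 m.
Near limit Dn = s·(H − f)/(H + s − 2f) = 270 × (3779.4 − 19) / (3779.4 + 270 − 2 × 19) = 270 × 3760.4 / 4011.4 ≈ 253.106 mm.
Far limit Df = s·(H − f)/(H − s) = 270 × (3779.4 − 19) / (3779.4 − 270) = 270 × 3760.4 / 3509.4 ≈ 289.311 mm.
Depth of field = Df − Dn = 289.311 − 253.106 ≈ 36.205 mm.

36.2 mm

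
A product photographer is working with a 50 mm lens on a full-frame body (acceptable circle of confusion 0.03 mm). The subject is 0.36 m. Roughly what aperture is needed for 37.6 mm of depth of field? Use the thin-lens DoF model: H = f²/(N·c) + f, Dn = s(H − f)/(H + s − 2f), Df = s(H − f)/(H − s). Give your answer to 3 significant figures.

Write h = H − f = f²/(N·c). The thin-lens limits are Dn = s·h/(h + (s−f)) and Df = s·h/(h − (s−f)), so DoF = Df − Dn = 2·s·(s−f)·h / (h² − (s−f)²).
That is a quadratic in h: DoF·h² − 2·s·(s−f)·h − DoF·(s−f)² = 0 ⇒ h = (s−f)·(s + √(s² + DoF²)) / DoF = 310 × (360 + √(360² + 37.6²)) / 37.6 = 310 × (360 + 361.958) / 37.6 ≈ 5952.3 mm.
Then N = f²/(c·h) = 50² / (0.03 × 5952.3) = 2500 / 178.57 ≈ 14.

f/14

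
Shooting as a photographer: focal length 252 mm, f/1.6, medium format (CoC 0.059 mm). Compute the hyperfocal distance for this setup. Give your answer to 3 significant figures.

Hyperfocal distance H = f²/(N·c) + f = 252²/(1.6 × 0.059) + 252 = 63504/0.0944 + 252 ≈ 672963.9 mm ≈ 673 m.

673 m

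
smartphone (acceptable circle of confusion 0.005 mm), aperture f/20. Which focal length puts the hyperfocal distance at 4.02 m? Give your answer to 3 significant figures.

20.0 mm

From H = f²/(N·c) + f, with f ≪ H: f ≈ √(H·N·c) = √(4020 × 20 × 0.005) = √402.00 ≈ 20.05 mm.
Exact: f² + N·c·f − N·c·H = 0 ⇒ f = (−N·c + √((N·c)² + 4·N·c·H))/2 = (−0.1 + √1608.0)/2 ≈ 20.000 mm ≈ 20.0 mm.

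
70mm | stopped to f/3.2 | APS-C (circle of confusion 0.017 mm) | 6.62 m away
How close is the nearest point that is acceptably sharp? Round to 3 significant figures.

6.17 m

Hyperfocal distance H = f²/(N·c) + f = 70²/(3.2 × 0.017) + 70 = 4900/0.0544 + 70 ≈ 90143.5 mm ≈ 90.14 m.
Near limit Dn = s·(H − f)/(H + s − 2f) = 6620 × (90143.5 − 70) / (90143.5 + 6620 − 2 × 70) = 6620 × 90073.5 / 96623.5 ≈ 6171.2 mm ≈ 6.17 m.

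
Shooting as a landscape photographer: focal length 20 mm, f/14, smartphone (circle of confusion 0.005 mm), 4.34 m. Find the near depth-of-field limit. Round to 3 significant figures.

Hyperfocal distance H = f²/(N·c) + f = 20²/(14 × 0.005) + 20 = 400/0.07 + 20 ≈ 5734.3 mm ≈ 5.734 m.
Near limit Dn = s·(H − f)/(H + s − 2f) = 4340 × (5734.3 − 20) / (5734.3 + 4340 − 2 × 20) = 4340 × 5714.3 / 10034.3 ≈ 2471.5 mm ≈ 2.47 m.

2.47 m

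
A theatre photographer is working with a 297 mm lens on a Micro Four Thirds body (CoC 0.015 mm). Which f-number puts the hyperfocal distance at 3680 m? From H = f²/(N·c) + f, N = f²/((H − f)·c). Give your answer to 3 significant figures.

Rearrange H = f²/(N·c) + f for N: N = f² / ((H − f)·c).
N = 297² / ((3680000 − 297) × 0.015) = 88209 / 55196 ≈ 1.60.

f/1.60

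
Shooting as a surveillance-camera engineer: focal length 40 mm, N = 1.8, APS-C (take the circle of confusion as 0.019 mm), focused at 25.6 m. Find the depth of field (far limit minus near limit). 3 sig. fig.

39.9 m

Hyperfocal distance H = f²/(N·c) + f = 40²/(1.8 × 0.019) + 40 = 1600/0.0342 + 40 ≈ 46823.6 mm ≈ 46.82 m.
Near limit Dn = s·(H − f)/(H + s − 2f) = 25600 × (46823.6 − 40) / (46823.6 + 25600 − 2 × 40) = 25600 × 46783.6 / 72343.6 ≈ 16555 mm.
Far limit Df = s·(H − f)/(H − s) = 25600 × (46823.6 − 40) / (46823.6 − 25600) = 25600 × 46783.6 / 21223.6 ≈ 56431 mm.
Depth of field = Df − Dn = 56431 − 16555 ≈ 39876 mm ≈ 39.9 m.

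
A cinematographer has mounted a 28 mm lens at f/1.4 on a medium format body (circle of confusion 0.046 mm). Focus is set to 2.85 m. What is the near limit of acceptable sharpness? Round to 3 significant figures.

Hyperfocal distance H = f²/(N·c) + f = 28²/(1.4 × 0.046) + 28 = 784/0.0644 + 28 ≈ 12201.9 mm ≈ 12.20 m.
Near limit Dn = s·(H − f)/(H + s − 2f) = 2850 × (12201.9 − 28) / (12201.9 + 2850 − 2 × 28) = 2850 × 12173.9 / 14995.9 ≈ 2313.7 mm ≈ 2.31 m.

2.31 m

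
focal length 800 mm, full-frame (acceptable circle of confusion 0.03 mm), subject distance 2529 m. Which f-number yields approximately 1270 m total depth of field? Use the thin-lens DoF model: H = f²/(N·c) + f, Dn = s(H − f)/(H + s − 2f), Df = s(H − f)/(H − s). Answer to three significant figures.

f/2.00

Write h = H − f = f²/(N·c). The thin-lens limits are Dn = s·h/(h + (s−f)) and Df = s·h/(h − (s−f)), so DoF = Df − Dn = 2·s·(s−f)·h / (h² − (s−f)²).
That is a quadratic in h: DoF·h² − 2·s·(s−f)·h − DoF·(s−f)² = 0 ⇒ h = (s−f)·(s + √(s² + DoF²)) / DoF = 2528200 × (2529000 + √(2529000² + 1270000²)) / 1270000 = 2528200 × (2529000 + 2829972) / 1270000 ≈ 10668152 mm.
Then N = f²/(c·h) = 800² / (0.03 × 10668152) = 640000 / 320045 ≈ 2.00.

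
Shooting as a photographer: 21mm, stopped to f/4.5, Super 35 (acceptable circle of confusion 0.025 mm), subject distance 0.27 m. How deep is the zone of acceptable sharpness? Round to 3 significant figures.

34.4 mm

Hyperfocal distance H = f²/(N·c) + f = 21²/(4.5 × 0.025) + 21 = 441/0.1125 + 21 ≈ 3941.0 mm ≈ 3.941 m.
Near limit Dn = s·(H − f)/(H + s − 2f) = 270 × (3941.0 − 21) / (3941.0 + 270 − 2 × 21) = 270 × 3920.0 / 4169.0 ≈ 253.874 mm.
Far limit Df = s·(H − f)/(H − s) = 270 × (3941.0 − 21) / (3941.0 − 270) = 270 × 3920.0 / 3671.0 ≈ 288.314 mm.
Depth of field = Df − Dn = 288.314 − 253.874 ≈ 34.440 mm.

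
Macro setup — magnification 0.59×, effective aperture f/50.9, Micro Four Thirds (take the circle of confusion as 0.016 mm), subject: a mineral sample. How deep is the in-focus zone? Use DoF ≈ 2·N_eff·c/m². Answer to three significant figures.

4.68 mm

At magnification m, DoF ≈ 2·N_eff·c/m² = 2 × 50.9 × 0.016 / 0.59² = 1.629 / 0.3481 ≈ 4.68 mm.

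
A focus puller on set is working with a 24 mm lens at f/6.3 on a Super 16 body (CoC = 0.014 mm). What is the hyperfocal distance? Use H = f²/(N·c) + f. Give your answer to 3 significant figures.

6.55 m

Hyperfocal distance H = f²/(N·c) + f = 24²/(6.3 × 0.014) + 24 = 576/0.0882 + 24 ≈ 6554.6 mm ≈ 6.55 m.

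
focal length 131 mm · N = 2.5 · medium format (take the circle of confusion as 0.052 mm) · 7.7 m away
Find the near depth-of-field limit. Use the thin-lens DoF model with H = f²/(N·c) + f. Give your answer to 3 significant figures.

7.28 m

Hyperfocal distance H = f²/(N·c) + f = 131²/(2.5 × 0.052) + 131 = 17161/0.13 + 131 ≈ 132138.7 mm ≈ 132.1 m.
Near limit Dn = s·(H − f)/(H + s − 2f) = 7700 × (132138.7 − 131) / (132138.7 + 7700 − 2 × 131) = 7700 × 132007.7 / 139576.7 ≈ 7282.4 mm ≈ 7.28 m.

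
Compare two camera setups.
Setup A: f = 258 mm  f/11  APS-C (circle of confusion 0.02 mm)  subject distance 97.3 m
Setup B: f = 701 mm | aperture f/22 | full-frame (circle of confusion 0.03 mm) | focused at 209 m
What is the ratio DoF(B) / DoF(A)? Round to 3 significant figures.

1.82

Setup A: H = 258²/(11×0.02) + 258 ≈ 302821.6 mm; DoF = Df − Dn = 143243 − 73671 ≈ 69572 mm.
Setup B: H = 701²/(22×0.03) + 701 ≈ 745248.0 mm; DoF = Df − Dn = 290184 − 163311 ≈ 126873 mm.
Ratio = 126873 / 69572 ≈ 1.82.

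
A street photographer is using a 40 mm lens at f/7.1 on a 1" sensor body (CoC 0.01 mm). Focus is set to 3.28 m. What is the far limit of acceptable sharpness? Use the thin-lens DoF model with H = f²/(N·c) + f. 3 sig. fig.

3.83 m

Hyperfocal distance H = f²/(N·c) + f = 40²/(7.1 × 0.01) + 40 = 1600/0.071 + 40 ≈ 22575.2 mm ≈ 22.58 m.
Far limit Df = s·(H − f)/(H − s) = 3280 × (22575.2 − 40) / (22575.2 − 3280) = 3280 × 22535.2 / 19295.2 ≈ 3830.8 mm ≈ 3.83 m.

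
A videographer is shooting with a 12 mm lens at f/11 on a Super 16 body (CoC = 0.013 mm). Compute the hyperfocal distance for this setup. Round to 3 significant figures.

Hyperfocal distance H = f²/(N·c) + f = 12²/(11 × 0.013) + 12 = 144/0.143 + 12 ≈ 1019.0 mm ≈ 1.02 m.

1.02 m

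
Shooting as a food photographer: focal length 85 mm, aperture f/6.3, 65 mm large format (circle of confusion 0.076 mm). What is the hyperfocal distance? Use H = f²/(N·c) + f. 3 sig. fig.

Hyperfocal distance H = f²/(N·c) + f = 85²/(6.3 × 0.076) + 85 = 7225/0.4788 + 85 ≈ 15174.8 mm ≈ 15.2 m.

15.2 m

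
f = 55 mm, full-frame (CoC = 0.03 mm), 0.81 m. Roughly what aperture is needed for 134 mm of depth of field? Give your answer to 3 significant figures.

Write h = H − f = f²/(N·c). The thin-lens limits are Dn = s·h/(h + (s−f)) and Df = s·h/(h − (s−f)), so DoF = Df − Dn = 2·s·(s−f)·h / (h² − (s−f)²).
That is a quadratic in h: DoF·h² − 2·s·(s−f)·h − DoF·(s−f)² = 0 ⇒ h = (s−f)·(s + √(s² + DoF²)) / DoF = 755 × (810 + √(810² + 134²)) / 134 = 755 × (810 + 821.009) / 134 ≈ 9189.6 mm.
Then N = f²/(c·h) = 55² / (0.03 × 9189.6) = 3025 / 275.69 ≈ 11.

f/11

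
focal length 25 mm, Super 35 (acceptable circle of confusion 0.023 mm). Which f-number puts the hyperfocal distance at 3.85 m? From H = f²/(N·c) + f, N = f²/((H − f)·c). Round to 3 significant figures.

f/7.10

Rearrange H = f²/(N·c) + f for N: N = f² / ((H − f)·c).
N = 25² / ((3850 − 25) × 0.023) = 625 / 87.97 ≈ 7.10.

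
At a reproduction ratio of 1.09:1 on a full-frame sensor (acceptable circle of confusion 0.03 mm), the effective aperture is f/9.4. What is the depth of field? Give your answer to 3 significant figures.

0.475 mm

At magnification m, DoF ≈ 2·N_eff·c/m² = 2 × 9.4 × 0.03 / 1.09² = 0.564 / 1.188 ≈ 0.475 mm.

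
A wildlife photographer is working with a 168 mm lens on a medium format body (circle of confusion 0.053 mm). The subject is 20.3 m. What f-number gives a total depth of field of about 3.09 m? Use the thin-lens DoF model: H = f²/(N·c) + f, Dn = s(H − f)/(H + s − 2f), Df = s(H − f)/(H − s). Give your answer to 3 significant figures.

Write h = H − f = f²/(N·c). The thin-lens limits are Dn = s·h/(h + (s−f)) and Df = s·h/(h − (s−f)), so DoF = Df − Dn = 2·s·(s−f)·h / (h² − (s−f)²).
That is a quadratic in h: DoF·h² − 2·s·(s−f)·h − DoF·(s−f)² = 0 ⇒ h = (s−f)·(s + √(s² + DoF²)) / DoF = 20132 × (20300 + √(20300² + 3090²)) / 3090 = 20132 × (20300 + 20533.8) / 3090 ≈ 266041 mm.
Then N = f²/(c·h) = 168² / (0.053 × 266041) = 28224 / 14100 ≈ 2.00.

f/2.00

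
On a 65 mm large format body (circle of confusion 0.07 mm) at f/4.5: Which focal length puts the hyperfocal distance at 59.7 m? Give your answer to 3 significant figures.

137 mm

From H = f²/(N·c) + f, with f ≪ H: f ≈ √(H·N·c) = √(59700 × 4.5 × 0.07) = √18806 ≈ 137.1 mm.
The +f correction barely moves this — solving exactly, f² + N·c·f − N·c·H = 0 ⇒ f = (−N·c + √((N·c)² + 4·N·c·H))/2 = (−0.315 + √75222)/2 ≈ 136.98 mm, so f ≈ 137 mm.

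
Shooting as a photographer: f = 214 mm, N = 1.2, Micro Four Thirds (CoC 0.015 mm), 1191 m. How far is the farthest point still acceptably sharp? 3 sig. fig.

2240 m

Hyperfocal distance H = f²/(N·c) + f = 214²/(1.2 × 0.015) + 214 = 45796/0.018 + 214 ≈ 2544436.2 mm ≈ 2544 m.
Far limit Df = s·(H − f)/(H − s) = 1191000 × (2544436.2 − 214) / (2544436.2 − 1191000) = 1191000 × 2544222.2 / 1353436.2 ≈ 2238871 mm ≈ 2240 m.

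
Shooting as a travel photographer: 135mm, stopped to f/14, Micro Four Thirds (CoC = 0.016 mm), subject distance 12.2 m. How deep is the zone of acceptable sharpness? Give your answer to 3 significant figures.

Hyperfocal distance H = f²/(N·c) + f = 135²/(14 × 0.016) + 135 = 18225/0.224 + 135 ≈ 81496.6 mm ≈ 81.50 m.
Near limit Dn = s·(H − f)/(H + s − 2f) = 12200 × (81496.6 − 135) / (81496.6 + 12200 − 2 × 135) = 12200 × 81361.6 / 93426.6 ≈ 10624.5 mm.
Far limit Df = s·(H − f)/(H − s) = 12200 × (81496.6 − 135) / (81496.6 − 12200) = 12200 × 81361.6 / 69296.6 ≈ 14324.1 mm.
Depth of field = Df − Dn = 14324.1 − 10624.5 ≈ 3699.6 mm ≈ 3.70 m.

3.70 m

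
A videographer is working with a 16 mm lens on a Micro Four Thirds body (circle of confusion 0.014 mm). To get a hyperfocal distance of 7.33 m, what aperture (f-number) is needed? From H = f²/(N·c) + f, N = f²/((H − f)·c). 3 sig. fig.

Rearrange H = f²/(N·c) + f for N: N = f² / ((H − f)·c).
N = 16² / ((7330 − 16) × 0.014) = 256 / 102.4 ≈ 2.50.

f/2.50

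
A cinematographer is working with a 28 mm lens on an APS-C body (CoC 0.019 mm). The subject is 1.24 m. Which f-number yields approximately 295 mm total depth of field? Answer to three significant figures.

Write h = H − f = f²/(N·c). The thin-lens limits are Dn = s·h/(h + (s−f)) and Df = s·h/(h − (s−f)), so DoF = Df − Dn = 2·s·(s−f)·h / (h² − (s−f)²).
That is a quadratic in h: DoF·h² − 2·s·(s−f)·h − DoF·(s−f)² = 0 ⇒ h = (s−f)·(s + √(s² + DoF²)) / DoF = 1212 × (1240 + √(1240² + 295²)) / 295 = 1212 × (1240 + 1274.61) / 295 ≈ 10331 mm.
Then N = f²/(c·h) = 28² / (0.019 × 10331) = 784 / 196.29 ≈ 3.99.

f/3.99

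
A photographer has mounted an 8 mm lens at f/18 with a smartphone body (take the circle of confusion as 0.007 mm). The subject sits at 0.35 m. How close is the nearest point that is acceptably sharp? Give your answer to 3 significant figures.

209 mm

Hyperfocal distance H = f²/(N·c) + f = 8²/(18 × 0.007) + 8 = 64/0.126 + 8 ≈ 515.9 mm ≈ 0.516 m.
Near limit Dn = s·(H − f)/(H + s − 2f) = 350 × (515.9 − 8) / (515.9 + 350 − 2 × 8) = 350 × 507.9 / 849.9 ≈ 209.17 mm.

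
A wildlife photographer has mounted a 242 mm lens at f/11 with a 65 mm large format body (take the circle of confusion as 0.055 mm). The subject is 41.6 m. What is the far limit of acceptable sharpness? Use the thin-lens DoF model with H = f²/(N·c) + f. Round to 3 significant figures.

Hyperfocal distance H = f²/(N·c) + f = 242²/(11 × 0.055) + 242 = 58564/0.605 + 242 ≈ 97042.0 mm ≈ 97.04 m.
Far limit Df = s·(H − f)/(H − s) = 41600 × (97042.0 − 242) / (97042.0 − 41600) = 41600 × 96800.0 / 55442.0 ≈ 72632 mm ≈ 72.6 m.

72.6 m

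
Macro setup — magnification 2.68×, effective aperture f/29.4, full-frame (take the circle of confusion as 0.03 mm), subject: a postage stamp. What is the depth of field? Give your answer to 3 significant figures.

0.246 mm

At magnification m, DoF ≈ 2·N_eff·c/m² = 2 × 29.4 × 0.03 / 2.68² = 1.764 / 7.182 ≈ 0.246 mm.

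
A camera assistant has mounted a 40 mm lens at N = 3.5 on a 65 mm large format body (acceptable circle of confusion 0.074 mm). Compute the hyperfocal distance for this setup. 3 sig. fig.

6.22 m

Hyperfocal distance H = f²/(N·c) + f = 40²/(3.5 × 0.074) + 40 = 1600/0.259 + 40 ≈ 6217.6 mm ≈ 6.22 m.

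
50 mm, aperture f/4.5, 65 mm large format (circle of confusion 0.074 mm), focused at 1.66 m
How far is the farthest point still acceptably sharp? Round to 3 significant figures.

Hyperfocal distance H = f²/(N·c) + f = 50²/(4.5 × 0.074) + 50 = 2500/0.333 + 50 ≈ 7557.5 mm ≈ 7.558 m.
Far limit Df = s·(H − f)/(H − s) = 1660 × (7557.5 − 50) / (7557.5 − 1660) = 1660 × 7507.5 / 5897.5 ≈ 2113.2 mm ≈ 2.11 m.

2.11 m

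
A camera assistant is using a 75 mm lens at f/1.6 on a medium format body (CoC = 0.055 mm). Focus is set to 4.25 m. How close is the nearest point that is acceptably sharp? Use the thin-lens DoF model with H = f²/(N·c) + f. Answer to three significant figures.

Hyperfocal distance H = f²/(N·c) + f = 75²/(1.6 × 0.055) + 75 = 5625/0.088 + 75 ≈ 63995.5 mm ≈ 64.00 m.
Near limit Dn = s·(H − f)/(H + s − 2f) = 4250 × (63995.5 − 75) / (63995.5 + 4250 − 2 × 75) = 4250 × 63920.5 / 68095.5 ≈ 3989.4 mm ≈ 3.99 m.

3.99 m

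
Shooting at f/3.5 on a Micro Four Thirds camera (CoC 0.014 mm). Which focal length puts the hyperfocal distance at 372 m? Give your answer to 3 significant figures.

From H = f²/(N·c) + f, with f ≪ H: f ≈ √(H·N·c) = √(372000 × 3.5 × 0.014) = √18228 ≈ 135.0 mm.
The +f correction barely moves this — solving exactly, f² + N·c·f − N·c·H = 0 ⇒ f = (−N·c + √((N·c)² + 4·N·c·H))/2 = (−0.049 + √72912)/2 ≈ 134.99 mm, so f ≈ 135 mm.

135 mm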